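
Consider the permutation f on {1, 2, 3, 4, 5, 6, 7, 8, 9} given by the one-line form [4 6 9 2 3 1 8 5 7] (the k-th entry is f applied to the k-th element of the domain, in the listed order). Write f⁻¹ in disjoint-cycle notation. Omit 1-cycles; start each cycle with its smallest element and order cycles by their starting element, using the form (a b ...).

(1 6 2 4)(3 5 8 7 9)

First write f in disjoint cycles: (1 4 2 6)(3 9 7 8 5).
The inverse reverses every cycle; in canonical form, f⁻¹ = (1 6 2 4)(3 5 8 7 9).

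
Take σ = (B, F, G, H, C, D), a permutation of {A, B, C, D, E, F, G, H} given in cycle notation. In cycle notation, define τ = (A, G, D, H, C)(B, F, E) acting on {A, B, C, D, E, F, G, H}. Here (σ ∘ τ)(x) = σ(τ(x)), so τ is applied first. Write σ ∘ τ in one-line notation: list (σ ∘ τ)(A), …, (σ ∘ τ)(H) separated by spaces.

H G A C F E B D

Chase each element through τ then σ: A → G → H; B → F → G; C → A → A; D → H → C; E → B → F; F → E → E; G → D → B; H → C → D.
Collecting the images, σ ∘ τ = [H G A C F E B D].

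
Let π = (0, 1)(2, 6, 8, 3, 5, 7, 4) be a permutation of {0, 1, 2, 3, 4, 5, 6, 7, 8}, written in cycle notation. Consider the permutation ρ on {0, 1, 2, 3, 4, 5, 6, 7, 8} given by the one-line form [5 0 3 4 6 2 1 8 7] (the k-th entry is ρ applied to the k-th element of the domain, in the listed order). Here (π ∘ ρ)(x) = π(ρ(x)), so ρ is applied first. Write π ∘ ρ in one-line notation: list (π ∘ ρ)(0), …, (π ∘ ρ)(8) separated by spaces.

7 1 5 2 8 6 0 3 4

For each element, apply ρ then π: 0 → 5 → 7; 1 → 0 → 1; 2 → 3 → 5; 3 → 4 → 2; 4 → 6 → 8; 5 → 2 → 6; 6 → 1 → 0; 7 → 8 → 3; 8 → 7 → 4.
So π ∘ ρ in one-line form is 7 1 5 2 8 6 0 3 4.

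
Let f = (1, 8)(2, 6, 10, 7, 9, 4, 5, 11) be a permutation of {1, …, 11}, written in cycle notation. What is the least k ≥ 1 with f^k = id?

The cycle type of f is (8, 2, 1).
Since disjoint cycles commute, ord(f) = lcm(8, 2) = 8.

8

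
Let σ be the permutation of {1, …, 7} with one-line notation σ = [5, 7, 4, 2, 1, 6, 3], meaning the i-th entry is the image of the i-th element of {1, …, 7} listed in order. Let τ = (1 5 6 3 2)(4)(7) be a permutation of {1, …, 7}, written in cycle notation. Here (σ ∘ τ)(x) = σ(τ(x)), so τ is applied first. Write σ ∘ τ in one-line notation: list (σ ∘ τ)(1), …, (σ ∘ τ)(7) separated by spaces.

For each element, apply τ then σ: 1 → 5 → 1; 2 → 1 → 5; 3 → 2 → 7; 4 → 4 → 2; 5 → 6 → 6; 6 → 3 → 4; 7 → 7 → 3.
So σ ∘ τ in one-line form is 1 5 7 2 6 4 3.

1 5 7 2 6 4 3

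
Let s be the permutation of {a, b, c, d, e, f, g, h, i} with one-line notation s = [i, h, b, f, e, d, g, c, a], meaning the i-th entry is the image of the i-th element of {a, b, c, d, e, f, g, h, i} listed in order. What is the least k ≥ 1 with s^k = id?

6

Writing s as disjoint cycles, the cycle lengths are 3, 2, 2, 1, 1.
The order of s is the least common multiple of its cycle lengths: lcm(3, 2, 2) = 6.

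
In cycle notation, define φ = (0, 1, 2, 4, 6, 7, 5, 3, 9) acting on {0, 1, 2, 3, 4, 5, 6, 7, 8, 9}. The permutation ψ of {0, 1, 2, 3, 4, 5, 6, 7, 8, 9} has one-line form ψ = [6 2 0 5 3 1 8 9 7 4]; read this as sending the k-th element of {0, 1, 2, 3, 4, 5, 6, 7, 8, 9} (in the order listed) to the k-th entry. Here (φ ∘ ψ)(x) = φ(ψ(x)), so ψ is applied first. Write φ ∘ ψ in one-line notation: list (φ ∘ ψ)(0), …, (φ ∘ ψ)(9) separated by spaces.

7 4 1 3 9 2 8 0 5 6

(φ ∘ ψ)(x) = φ(ψ(x)). Computing each image: φ(ψ(0)) = φ(6) = 7, φ(ψ(1)) = φ(2) = 4, φ(ψ(2)) = φ(0) = 1, φ(ψ(3)) = φ(5) = 3, φ(ψ(4)) = φ(3) = 9, φ(ψ(5)) = φ(1) = 2, φ(ψ(6)) = φ(8) = 8, φ(ψ(7)) = φ(9) = 0, φ(ψ(8)) = φ(7) = 5, φ(ψ(9)) = φ(4) = 6.
Hence φ ∘ ψ = [7 4 1 3 9 2 8 0 5 6].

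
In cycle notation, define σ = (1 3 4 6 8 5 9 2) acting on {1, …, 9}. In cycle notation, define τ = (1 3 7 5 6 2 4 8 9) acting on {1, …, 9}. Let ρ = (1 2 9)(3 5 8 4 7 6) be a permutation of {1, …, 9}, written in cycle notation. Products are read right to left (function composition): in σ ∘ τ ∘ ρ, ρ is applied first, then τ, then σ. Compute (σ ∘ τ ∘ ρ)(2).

Apply the permutations in order: ρ(2) = 9, then τ(9) = 1, then σ(1) = 3. So (σ ∘ τ ∘ ρ)(2) = 3.

3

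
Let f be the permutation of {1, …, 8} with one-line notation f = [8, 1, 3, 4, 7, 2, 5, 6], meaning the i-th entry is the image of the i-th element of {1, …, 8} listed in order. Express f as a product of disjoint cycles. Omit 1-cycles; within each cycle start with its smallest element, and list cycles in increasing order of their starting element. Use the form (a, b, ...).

(1, 8, 6, 2)(5, 7)

Iterating f from 1 gives 1 → 8 → 6 → 2 → 1; that is the 4-cycle (1, 8, 6, 2).
Continuing from each remaining unvisited element yields (1, 8, 6, 2)(5, 7).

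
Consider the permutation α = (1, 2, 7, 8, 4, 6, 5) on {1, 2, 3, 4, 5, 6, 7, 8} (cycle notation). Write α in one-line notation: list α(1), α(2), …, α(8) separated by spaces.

2 7 3 6 1 5 8 4

Reading each image from the cycles: 1↦2, 2↦7, 3↦3, 4↦6, 5↦1, 6↦5, 7↦8, 8↦4.
Listing these in domain order gives 2 7 3 6 1 5 8 4.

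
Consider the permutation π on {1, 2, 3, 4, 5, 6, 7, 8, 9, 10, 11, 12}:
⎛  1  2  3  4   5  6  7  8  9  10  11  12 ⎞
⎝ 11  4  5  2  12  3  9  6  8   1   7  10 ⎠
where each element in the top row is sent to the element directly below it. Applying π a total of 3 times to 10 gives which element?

Tracing 10 → 1 → … returns to 10 after 10 steps, so 10 lies in a 10-cycle (1 11 7 9 8 6 3 5 12 10).
Advancing 3 steps from 10: 10 → 1 → 11 → 7.

7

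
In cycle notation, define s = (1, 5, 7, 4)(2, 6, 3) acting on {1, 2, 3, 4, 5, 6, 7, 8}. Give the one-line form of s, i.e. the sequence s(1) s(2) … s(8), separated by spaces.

Image by image: 1↦5, 2↦6, 3↦2, 4↦1, 5↦7, 6↦3, 7↦4, 8↦8.
So the one-line form is 5 6 2 1 7 3 4 8.

5 6 2 1 7 3 4 8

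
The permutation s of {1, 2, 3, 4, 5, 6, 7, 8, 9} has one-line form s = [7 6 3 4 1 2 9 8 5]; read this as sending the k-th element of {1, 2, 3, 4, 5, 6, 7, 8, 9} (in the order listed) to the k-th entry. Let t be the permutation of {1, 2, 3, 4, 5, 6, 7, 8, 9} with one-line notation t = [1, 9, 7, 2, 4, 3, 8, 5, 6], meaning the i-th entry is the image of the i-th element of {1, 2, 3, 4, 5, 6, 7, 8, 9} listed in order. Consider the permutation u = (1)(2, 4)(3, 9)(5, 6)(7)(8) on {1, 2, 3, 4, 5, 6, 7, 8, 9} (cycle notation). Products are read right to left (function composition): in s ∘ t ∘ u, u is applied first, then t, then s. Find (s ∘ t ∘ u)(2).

6

Apply the permutations in order: u(2) = 4, then t(4) = 2, then s(2) = 6. So (s ∘ t ∘ u)(2) = 6.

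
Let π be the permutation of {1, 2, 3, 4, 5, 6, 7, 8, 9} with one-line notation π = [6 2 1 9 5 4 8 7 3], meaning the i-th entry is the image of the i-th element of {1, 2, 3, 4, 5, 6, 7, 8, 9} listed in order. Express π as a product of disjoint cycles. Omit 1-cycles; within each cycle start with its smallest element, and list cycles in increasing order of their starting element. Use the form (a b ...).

Start at 1 and follow images: 1 → 6 → 4 → 9 → 3 → 1, giving the cycle (1 6 4 9 3).
Continuing from each remaining unvisited element yields (1 6 4 9 3)(7 8).

(1 6 4 9 3)(7 8)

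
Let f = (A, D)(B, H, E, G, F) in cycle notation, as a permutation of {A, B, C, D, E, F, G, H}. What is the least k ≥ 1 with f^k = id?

The disjoint cycles have lengths 5, 2, 1.
The order of f is the least common multiple of its cycle lengths: lcm(5, 2) = 10.

10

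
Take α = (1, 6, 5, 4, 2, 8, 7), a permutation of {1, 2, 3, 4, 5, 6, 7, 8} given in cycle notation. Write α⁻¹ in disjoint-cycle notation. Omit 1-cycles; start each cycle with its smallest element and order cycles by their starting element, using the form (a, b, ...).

Inverting a permutation written in cycle notation just reverses the order within every cycle.
After reversing and putting each cycle's least element first, α⁻¹ = (1, 7, 8, 2, 4, 5, 6).

(1, 7, 8, 2, 4, 5, 6)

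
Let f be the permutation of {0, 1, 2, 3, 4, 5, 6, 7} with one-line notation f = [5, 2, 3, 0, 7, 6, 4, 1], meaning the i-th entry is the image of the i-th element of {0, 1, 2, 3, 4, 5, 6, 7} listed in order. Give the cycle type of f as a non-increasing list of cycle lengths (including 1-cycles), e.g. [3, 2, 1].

[8]

The disjoint cycles are (0 5 6 4 7 1 2 3), with lengths 8 in non-increasing order.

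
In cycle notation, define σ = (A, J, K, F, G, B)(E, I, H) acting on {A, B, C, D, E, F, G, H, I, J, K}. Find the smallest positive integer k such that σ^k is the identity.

6

The cycle type of σ is (6, 3, 1, 1).
The order of σ is the least common multiple of its cycle lengths: lcm(6, 3) = 6.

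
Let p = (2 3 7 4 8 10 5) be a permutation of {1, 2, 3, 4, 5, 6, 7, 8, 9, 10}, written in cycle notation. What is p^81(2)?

2 lies in the 7-cycle (2 3 7 4 8 10 5).
Since the cycle has length 7, p^81 acts on it the same as p^4 (81 mod 7 = 4).
Stepping 4 places around the cycle: 2 → 3 → 7 → 4 → 8.

8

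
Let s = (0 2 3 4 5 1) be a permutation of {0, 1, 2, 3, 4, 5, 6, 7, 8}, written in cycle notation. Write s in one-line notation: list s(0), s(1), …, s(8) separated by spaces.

2 0 3 4 5 1 6 7 8

Reading each image from the cycles: 0→2, 1→0, 2→3, 3→4, 4→5, 5→1, 6→6, 7→7, 8→8.
Listing these in domain order gives 2 0 3 4 5 1 6 7 8.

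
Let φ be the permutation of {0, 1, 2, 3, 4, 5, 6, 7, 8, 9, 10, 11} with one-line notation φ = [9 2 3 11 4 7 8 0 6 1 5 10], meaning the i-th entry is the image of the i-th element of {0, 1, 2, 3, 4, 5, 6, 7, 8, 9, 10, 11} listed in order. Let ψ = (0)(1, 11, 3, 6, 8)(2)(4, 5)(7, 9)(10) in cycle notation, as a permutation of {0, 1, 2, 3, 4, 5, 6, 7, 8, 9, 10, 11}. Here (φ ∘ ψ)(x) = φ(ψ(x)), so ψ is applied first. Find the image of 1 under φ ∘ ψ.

10

ψ(1) = 11, then φ(11) = 10; composing gives (φ ∘ ψ)(1) = 10.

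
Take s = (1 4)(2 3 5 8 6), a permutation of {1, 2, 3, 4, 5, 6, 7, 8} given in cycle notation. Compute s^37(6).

3

6 lies in the 5-cycle (2 3 5 8 6).
Powers repeat with period 5 on this cycle, and 37 mod 5 = 2, so s^37(6) = s^2(6).
Advancing 2 steps from 6: 6 → 2 → 3.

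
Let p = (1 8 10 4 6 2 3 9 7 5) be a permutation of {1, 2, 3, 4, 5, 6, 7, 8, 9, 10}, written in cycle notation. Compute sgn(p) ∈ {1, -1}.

-1

The cycle lengths are 10.
A cycle of length ℓ contributes ℓ−1 transpositions, so p is a product of 9 transpositions — odd.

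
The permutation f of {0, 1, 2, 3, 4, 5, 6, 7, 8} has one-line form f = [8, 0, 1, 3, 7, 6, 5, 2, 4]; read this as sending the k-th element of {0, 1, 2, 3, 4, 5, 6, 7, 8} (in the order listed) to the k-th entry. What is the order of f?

Decomposing into disjoint cycles gives cycle lengths 6, 2, 1.
The order is lcm(6, 2) = 6.

6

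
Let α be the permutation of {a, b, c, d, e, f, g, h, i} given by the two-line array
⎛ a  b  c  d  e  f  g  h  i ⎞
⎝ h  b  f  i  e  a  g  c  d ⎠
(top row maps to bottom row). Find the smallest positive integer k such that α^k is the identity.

4

Decomposing into disjoint cycles gives cycle lengths 4, 2, 1, 1, 1.
Since disjoint cycles commute, ord(α) = lcm(4, 2) = 4.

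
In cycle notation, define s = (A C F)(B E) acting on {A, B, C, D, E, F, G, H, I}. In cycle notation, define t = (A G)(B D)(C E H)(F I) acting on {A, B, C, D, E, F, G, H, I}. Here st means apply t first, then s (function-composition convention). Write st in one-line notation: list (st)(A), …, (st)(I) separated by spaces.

Chase each element through t then s: A → G → G; B → D → D; C → E → B; D → B → E; E → H → H; F → I → I; G → A → C; H → C → F; I → F → A.
So st in one-line form is G D B E H I C F A.

G D B E H I C F A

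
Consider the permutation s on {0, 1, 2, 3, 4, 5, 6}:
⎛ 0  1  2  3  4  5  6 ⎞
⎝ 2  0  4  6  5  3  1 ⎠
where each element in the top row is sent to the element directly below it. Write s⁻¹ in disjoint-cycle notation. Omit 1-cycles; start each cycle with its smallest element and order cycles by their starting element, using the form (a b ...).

First write s in disjoint cycles: (0 2 4 5 3 6 1).
The inverse reverses every cycle; in canonical form, s⁻¹ = (0 1 6 3 5 4 2).

(0 1 6 3 5 4 2)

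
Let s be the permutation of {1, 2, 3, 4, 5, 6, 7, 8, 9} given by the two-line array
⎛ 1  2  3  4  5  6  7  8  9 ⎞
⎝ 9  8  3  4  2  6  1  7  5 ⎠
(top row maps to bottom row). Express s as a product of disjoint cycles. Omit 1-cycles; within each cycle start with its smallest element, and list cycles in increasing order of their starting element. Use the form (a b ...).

(1 9 5 2 8 7)

From 1: 1 → 9 → 5 → 2 → 8 → 7 → 1, closing the cycle (1 9 5 2 8 7).
Repeating from the next unused element and collecting all non-trivial cycles gives (1 9 5 2 8 7).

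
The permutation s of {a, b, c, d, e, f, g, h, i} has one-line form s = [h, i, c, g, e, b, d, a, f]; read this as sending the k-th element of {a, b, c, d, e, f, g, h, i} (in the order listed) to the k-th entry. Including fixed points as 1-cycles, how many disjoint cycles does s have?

The cycle decomposition is (a h)(b i f)(c)(d g)(e), which has 5 cycles (counting 1-cycles).

5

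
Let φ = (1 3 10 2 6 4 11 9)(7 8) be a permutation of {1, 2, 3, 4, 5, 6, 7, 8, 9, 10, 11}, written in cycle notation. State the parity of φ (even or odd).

even

The cycle lengths are 8, 2, 1.
A cycle is odd iff its length is even; φ has 2 even-length cycles, so sgn(φ) = (−1)^2 and φ is even.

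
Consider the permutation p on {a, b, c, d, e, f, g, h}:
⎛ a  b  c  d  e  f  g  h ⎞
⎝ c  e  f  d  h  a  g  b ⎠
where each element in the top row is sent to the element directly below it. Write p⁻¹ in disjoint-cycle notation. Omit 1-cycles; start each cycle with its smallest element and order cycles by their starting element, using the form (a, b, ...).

First write p in disjoint cycles: (a, c, f)(b, e, h).
Reversing each cycle (and rotating so the smallest element leads) gives p⁻¹ = (a, f, c)(b, h, e).

(a, f, c)(b, h, e)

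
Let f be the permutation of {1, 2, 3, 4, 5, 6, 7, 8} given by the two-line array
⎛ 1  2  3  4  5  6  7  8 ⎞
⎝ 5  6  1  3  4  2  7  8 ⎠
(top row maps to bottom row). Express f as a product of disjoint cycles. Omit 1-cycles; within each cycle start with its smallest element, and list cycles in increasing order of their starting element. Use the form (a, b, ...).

Iterating f from 1 gives 1 → 5 → 4 → 3 → 1; that is the 4-cycle (1, 5, 4, 3).
Repeating from the next unused element and collecting all non-trivial cycles gives (1, 5, 4, 3)(2, 6).

(1, 5, 4, 3)(2, 6)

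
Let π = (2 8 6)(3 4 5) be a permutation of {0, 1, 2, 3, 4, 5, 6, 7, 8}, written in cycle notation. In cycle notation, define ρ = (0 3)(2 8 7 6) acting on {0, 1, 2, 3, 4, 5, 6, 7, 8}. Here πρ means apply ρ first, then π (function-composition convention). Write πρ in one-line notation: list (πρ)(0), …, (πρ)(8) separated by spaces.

(πρ)(x) = π(ρ(x)). Computing each image: π(ρ(0)) = π(3) = 4, π(ρ(1)) = π(1) = 1, π(ρ(2)) = π(8) = 6, π(ρ(3)) = π(0) = 0, π(ρ(4)) = π(4) = 5, π(ρ(5)) = π(5) = 3, π(ρ(6)) = π(2) = 8, π(ρ(7)) = π(6) = 2, π(ρ(8)) = π(7) = 7.
Hence πρ = [4 1 6 0 5 3 8 2 7].

4 1 6 0 5 3 8 2 7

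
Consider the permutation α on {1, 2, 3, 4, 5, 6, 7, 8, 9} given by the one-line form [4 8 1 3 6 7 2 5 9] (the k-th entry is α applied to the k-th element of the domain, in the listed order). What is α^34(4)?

Tracing 4 → 3 → … returns to 4 after 3 steps, so 4 lies in a 3-cycle (1, 4, 3).
Powers repeat with period 3 on this cycle, and 34 mod 3 = 1, so α^34(4) = α^1(4).
Advancing 1 step from 4: 4 → 3.

3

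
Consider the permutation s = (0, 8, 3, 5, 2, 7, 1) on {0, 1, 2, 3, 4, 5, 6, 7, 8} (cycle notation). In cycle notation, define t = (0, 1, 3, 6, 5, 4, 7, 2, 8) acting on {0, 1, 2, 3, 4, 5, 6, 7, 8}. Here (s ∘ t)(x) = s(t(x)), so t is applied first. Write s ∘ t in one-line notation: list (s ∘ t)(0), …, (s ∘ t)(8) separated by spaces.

0 5 3 6 1 4 2 7 8

(s ∘ t)(x) = s(t(x)). Computing each image: s(t(0)) = s(1) = 0, s(t(1)) = s(3) = 5, s(t(2)) = s(8) = 3, s(t(3)) = s(6) = 6, s(t(4)) = s(7) = 1, s(t(5)) = s(4) = 4, s(t(6)) = s(5) = 2, s(t(7)) = s(2) = 7, s(t(8)) = s(0) = 8.
Hence s ∘ t = [0 5 3 6 1 4 2 7 8].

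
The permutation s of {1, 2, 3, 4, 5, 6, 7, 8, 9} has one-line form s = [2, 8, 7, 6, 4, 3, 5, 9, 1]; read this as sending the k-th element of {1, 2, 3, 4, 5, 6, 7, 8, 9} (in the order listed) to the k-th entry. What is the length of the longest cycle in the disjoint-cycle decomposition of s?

Decomposing into disjoint cycles gives (1 2 8 9)(3 7 5 4 6); the longest has length 5.

5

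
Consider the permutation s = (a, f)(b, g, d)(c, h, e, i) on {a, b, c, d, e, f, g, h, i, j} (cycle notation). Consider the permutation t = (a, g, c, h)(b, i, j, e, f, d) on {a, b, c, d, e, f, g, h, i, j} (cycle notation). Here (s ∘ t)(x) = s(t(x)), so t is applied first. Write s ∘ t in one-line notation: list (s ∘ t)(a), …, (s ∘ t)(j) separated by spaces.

d c e g a b h f j i

(s ∘ t)(x) = s(t(x)). Computing each image: s(t(a)) = s(g) = d, s(t(b)) = s(i) = c, s(t(c)) = s(h) = e, s(t(d)) = s(b) = g, s(t(e)) = s(f) = a, s(t(f)) = s(d) = b, s(t(g)) = s(c) = h, s(t(h)) = s(a) = f, s(t(i)) = s(j) = j, s(t(j)) = s(e) = i.
Hence s ∘ t = [d c e g a b h f j i].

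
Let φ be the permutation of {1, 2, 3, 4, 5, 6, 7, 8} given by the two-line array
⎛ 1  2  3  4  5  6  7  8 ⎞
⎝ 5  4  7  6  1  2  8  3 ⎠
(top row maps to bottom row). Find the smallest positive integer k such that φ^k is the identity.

6

Decomposing into disjoint cycles gives cycle lengths 3, 3, 2.
The order is lcm(3, 3, 2) = 6.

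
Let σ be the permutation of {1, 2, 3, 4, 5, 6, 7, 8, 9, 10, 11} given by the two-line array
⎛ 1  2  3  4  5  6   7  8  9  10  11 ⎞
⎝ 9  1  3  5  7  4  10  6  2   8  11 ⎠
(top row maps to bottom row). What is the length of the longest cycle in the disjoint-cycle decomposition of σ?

Decomposing into disjoint cycles gives (1, 9, 2)(4, 5, 7, 10, 8, 6); the longest has length 6.

6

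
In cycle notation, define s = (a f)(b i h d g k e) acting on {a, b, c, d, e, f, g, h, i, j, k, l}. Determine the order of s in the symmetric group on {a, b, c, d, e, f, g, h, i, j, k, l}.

The cycle type of s is (7, 2, 1, 1, 1).
The order is lcm(7, 2) = 14.

14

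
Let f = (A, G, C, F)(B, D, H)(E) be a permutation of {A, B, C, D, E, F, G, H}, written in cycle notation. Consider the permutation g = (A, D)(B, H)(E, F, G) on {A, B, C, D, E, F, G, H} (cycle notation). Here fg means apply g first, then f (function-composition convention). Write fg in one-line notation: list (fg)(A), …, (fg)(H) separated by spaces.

H B F G A C E D

Chase each element through g then f: A → D → H; B → H → B; C → C → F; D → A → G; E → F → A; F → G → C; G → E → E; H → B → D.
So fg in one-line form is H B F G A C E D.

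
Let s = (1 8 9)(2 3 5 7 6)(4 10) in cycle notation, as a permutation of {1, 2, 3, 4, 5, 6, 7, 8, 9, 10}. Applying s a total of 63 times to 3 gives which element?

6

3 lies in the 5-cycle (2 3 5 7 6).
On a 5-cycle, s^5 is the identity, so s^63 = s^3 there (63 ≡ 3 mod 5).
Stepping 3 places around the cycle: 3 → 5 → 7 → 6.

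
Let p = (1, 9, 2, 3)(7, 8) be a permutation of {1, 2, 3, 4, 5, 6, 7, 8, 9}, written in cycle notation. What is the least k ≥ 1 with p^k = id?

The disjoint cycles have lengths 4, 2, 1, 1, 1.
Since disjoint cycles commute, ord(p) = lcm(4, 2) = 4.

4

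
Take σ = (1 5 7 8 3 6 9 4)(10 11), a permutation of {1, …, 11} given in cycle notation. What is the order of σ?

8

The cycle type of σ is (8, 2, 1).
The order of σ is the least common multiple of its cycle lengths: lcm(8, 2) = 8.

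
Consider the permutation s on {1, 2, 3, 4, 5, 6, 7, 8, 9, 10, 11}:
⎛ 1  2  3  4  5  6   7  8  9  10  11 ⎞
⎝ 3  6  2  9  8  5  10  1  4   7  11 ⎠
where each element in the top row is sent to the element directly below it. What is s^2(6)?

Tracing 6 → 5 → … returns to 6 after 6 steps, so 6 lies in a 6-cycle (1, 3, 2, 6, 5, 8).
Stepping 2 places around the cycle: 6 → 5 → 8.

8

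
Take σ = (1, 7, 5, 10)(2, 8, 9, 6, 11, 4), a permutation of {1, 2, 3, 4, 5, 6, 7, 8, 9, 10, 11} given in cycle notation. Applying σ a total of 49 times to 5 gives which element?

10

5 lies in the 4-cycle (1, 7, 5, 10).
Since the cycle has length 4, σ^49 acts on it the same as σ^1 (49 mod 4 = 1).
Stepping 1 place around the cycle: 5 → 10.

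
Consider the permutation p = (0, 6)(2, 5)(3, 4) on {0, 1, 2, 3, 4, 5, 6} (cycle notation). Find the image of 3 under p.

Within (3, 4), 3 ↦ 4.

4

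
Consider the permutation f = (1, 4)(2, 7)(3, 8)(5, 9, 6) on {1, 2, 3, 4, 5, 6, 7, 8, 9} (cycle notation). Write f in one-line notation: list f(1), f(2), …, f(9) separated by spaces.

Reading each image from the cycles: 1→4, 2→7, 3→8, 4→1, 5→9, 6→5, 7→2, 8→3, 9→6.
So the one-line form is 4 7 8 1 9 5 2 3 6.

4 7 8 1 9 5 2 3 6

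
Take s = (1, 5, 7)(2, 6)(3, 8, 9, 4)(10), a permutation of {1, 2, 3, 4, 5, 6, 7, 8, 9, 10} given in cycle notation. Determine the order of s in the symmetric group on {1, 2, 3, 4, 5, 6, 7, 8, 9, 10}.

The disjoint cycles have lengths 4, 3, 2, 1.
The order is lcm(4, 3, 2) = 12.

12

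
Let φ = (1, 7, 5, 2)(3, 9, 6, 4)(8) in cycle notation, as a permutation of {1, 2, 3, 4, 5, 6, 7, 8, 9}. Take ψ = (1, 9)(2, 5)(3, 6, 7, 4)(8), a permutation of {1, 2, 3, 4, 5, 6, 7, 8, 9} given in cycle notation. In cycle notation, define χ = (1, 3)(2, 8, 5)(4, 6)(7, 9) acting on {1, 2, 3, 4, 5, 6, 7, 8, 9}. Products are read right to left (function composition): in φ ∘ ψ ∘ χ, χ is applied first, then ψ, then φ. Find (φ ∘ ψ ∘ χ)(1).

Apply the permutations in order: χ(1) = 3, then ψ(3) = 6, then φ(6) = 4. So (φ ∘ ψ ∘ χ)(1) = 4.

4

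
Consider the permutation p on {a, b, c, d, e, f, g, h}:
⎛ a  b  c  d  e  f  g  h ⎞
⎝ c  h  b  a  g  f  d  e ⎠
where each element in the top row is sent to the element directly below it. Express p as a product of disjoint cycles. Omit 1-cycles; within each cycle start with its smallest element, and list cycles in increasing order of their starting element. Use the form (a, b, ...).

(a, c, b, h, e, g, d)

Start at a and follow images: a → c → b → h → e → g → d → a, giving the cycle (a, c, b, h, e, g, d).
Repeating from the next unused element and collecting all non-trivial cycles gives (a, c, b, h, e, g, d).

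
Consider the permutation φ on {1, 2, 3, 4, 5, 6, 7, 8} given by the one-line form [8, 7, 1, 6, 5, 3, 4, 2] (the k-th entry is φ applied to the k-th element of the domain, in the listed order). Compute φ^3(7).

3

Tracing 7 → 4 → … returns to 7 after 7 steps, so 7 lies in a 7-cycle (1 8 2 7 4 6 3).
Advancing 3 steps from 7: 7 → 4 → 6 → 3.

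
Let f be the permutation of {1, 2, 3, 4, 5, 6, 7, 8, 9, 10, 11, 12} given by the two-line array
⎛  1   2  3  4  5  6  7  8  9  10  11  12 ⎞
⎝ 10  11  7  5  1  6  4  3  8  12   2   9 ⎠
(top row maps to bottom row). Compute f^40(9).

4

Tracing 9 → 8 → … returns to 9 after 9 steps, so 9 lies in a 9-cycle (1 10 12 9 8 3 7 4 5).
On a 9-cycle, f^9 is the identity, so f^40 = f^4 there (40 ≡ 4 mod 9).
Stepping 4 places around the cycle: 9 → 8 → 3 → 7 → 4.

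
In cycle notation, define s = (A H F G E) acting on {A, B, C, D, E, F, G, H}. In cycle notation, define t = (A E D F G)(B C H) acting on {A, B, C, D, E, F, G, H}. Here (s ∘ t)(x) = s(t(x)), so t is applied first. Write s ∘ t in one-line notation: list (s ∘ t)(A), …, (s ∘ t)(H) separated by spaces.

A C F G D E H B

For each element, apply t then s: A → E → A; B → C → C; C → H → F; D → F → G; E → D → D; F → G → E; G → A → H; H → B → B.
Collecting the images, s ∘ t = [A C F G D E H B].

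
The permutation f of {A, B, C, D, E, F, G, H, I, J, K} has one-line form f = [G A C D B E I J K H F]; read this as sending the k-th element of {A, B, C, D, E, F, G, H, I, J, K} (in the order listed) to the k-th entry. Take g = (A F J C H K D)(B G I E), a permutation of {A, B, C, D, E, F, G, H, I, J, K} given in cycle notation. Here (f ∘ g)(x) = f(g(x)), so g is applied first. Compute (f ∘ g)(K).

D

(f ∘ g)(K) = f(g(K)). g(K) = D, then f(D) = D. So (f ∘ g)(K) = D.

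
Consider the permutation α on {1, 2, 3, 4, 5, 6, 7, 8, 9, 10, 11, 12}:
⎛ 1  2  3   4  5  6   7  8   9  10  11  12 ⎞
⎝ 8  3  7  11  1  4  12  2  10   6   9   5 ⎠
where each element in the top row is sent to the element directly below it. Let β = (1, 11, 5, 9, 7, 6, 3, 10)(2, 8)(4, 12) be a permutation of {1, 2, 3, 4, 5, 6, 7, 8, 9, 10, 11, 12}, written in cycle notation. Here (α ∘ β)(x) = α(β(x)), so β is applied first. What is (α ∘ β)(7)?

4

(α ∘ β)(7) = α(β(7)). β(7) = 6, then α(6) = 4. So (α ∘ β)(7) = 4.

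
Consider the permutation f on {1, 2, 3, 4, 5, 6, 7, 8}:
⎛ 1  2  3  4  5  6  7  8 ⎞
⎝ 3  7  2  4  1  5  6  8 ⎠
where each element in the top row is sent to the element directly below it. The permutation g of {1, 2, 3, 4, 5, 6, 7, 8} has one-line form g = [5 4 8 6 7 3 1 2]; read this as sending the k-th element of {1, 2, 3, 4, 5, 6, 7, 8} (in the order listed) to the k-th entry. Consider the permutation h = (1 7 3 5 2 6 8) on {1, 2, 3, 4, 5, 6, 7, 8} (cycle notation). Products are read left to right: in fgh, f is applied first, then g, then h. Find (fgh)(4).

8

Chase 4: f(4) = 4; g(4) = 6; h(6) = 8. Hence (fgh)(4) = 8.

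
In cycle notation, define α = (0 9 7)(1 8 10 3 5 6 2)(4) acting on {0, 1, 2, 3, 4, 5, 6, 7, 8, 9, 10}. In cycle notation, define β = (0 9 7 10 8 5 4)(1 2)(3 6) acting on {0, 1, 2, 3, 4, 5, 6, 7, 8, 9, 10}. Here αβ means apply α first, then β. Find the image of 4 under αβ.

0

(αβ)(4) = β(α(4)). α(4) = 4, then β(4) = 0. So (αβ)(4) = 0.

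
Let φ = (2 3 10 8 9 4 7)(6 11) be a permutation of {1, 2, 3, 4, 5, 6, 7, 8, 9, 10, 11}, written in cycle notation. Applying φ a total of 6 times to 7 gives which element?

7 lies in the 7-cycle (2 3 10 8 9 4 7).
Stepping 6 places around the cycle: 7 → 2 → 3 → 10 → 8 → 9 → 4.

4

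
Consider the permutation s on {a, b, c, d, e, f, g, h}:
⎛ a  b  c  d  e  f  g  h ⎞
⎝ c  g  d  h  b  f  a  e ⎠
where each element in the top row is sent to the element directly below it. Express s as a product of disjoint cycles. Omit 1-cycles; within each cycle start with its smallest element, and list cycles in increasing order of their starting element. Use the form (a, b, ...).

Iterating s from a gives a → c → d → h → e → b → g → a; that is the 7-cycle (a, c, d, h, e, b, g).
Continuing from each remaining unvisited element yields (a, c, d, h, e, b, g).

(a, c, d, h, e, b, g)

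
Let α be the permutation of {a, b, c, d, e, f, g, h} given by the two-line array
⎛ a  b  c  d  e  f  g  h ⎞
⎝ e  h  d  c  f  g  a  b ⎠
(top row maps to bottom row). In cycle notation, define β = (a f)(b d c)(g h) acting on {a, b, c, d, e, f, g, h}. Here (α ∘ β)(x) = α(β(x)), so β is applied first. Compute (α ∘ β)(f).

e

(α ∘ β)(f) = α(β(f)). β(f) = a, then α(a) = e. So (α ∘ β)(f) = e.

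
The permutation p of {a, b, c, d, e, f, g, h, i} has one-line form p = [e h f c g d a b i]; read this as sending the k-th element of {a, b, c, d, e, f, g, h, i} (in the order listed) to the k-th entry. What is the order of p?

The disjoint-cycle form of p has cycle lengths 3, 3, 2, 1.
The order is lcm(3, 3, 2) = 6.

6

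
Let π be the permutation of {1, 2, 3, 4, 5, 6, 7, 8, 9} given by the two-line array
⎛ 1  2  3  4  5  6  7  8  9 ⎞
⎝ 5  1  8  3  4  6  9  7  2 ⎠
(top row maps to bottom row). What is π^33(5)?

Tracing 5 → 4 → … returns to 5 after 8 steps, so 5 lies in an 8-cycle (1 5 4 3 8 7 9 2).
Since the cycle has length 8, π^33 acts on it the same as π^1 (33 mod 8 = 1).
Stepping 1 place around the cycle: 5 → 4.

4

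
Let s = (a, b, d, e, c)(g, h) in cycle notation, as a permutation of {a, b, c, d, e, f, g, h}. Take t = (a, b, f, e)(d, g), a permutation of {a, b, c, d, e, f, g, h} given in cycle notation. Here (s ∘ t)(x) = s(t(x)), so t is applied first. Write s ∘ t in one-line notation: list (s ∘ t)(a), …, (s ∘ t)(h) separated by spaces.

Chase each element through t then s: a → b → d; b → f → f; c → c → a; d → g → h; e → a → b; f → e → c; g → d → e; h → h → g.
Collecting the images, s ∘ t = [d f a h b c e g].

d f a h b c e g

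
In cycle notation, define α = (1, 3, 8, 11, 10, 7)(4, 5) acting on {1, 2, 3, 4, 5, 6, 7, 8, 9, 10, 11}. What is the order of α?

6

The disjoint cycles have lengths 6, 2, 1, 1, 1.
Since disjoint cycles commute, ord(α) = lcm(6, 2) = 6.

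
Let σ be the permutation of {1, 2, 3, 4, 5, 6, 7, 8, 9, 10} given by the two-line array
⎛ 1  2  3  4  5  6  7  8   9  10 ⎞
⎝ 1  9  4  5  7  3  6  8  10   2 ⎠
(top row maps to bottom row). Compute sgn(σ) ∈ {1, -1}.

In disjoint-cycle form the cycle lengths are 5, 3, 1, 1.
A cycle of length ℓ contributes ℓ−1 transpositions, so σ is a product of 4 + 2 = 6 transpositions — even.

1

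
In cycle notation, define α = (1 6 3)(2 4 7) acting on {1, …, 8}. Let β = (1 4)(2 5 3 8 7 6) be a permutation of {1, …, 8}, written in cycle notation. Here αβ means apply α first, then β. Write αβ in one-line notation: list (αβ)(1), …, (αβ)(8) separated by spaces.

(αβ)(x) = β(α(x)). Computing each image: β(α(1)) = β(6) = 2, β(α(2)) = β(4) = 1, β(α(3)) = β(1) = 4, β(α(4)) = β(7) = 6, β(α(5)) = β(5) = 3, β(α(6)) = β(3) = 8, β(α(7)) = β(2) = 5, β(α(8)) = β(8) = 7.
Hence αβ = [2 1 4 6 3 8 5 7].

2 1 4 6 3 8 5 7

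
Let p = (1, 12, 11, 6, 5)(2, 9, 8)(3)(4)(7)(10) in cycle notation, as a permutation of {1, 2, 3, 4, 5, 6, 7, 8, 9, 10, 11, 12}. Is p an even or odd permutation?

even

The cycle lengths are 5, 3, 1, 1, 1, 1.
A cycle of length ℓ contributes ℓ−1 transpositions, so p is a product of 4 + 2 = 6 transpositions — even.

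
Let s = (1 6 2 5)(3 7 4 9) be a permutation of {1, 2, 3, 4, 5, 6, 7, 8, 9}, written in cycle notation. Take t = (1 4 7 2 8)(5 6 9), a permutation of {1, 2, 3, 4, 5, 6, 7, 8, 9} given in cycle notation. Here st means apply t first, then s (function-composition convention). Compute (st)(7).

5

t(7) = 2, then s(2) = 5; composing gives (st)(7) = 5.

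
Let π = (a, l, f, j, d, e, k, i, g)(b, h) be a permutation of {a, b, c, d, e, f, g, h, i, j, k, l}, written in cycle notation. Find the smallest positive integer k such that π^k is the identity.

18

The cycle type of π is (9, 2, 1).
The order of π is the least common multiple of its cycle lengths: lcm(9, 2) = 18.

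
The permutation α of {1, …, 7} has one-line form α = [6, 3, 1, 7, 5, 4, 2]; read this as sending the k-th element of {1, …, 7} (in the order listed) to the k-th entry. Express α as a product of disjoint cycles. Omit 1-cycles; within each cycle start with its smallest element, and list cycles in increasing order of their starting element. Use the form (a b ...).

(1 6 4 7 2 3)

Iterating α from 1 gives 1 → 6 → 4 → 7 → 2 → 3 → 1; that is the 6-cycle (1 6 4 7 2 3).
Continuing from each remaining unvisited element yields (1 6 4 7 2 3).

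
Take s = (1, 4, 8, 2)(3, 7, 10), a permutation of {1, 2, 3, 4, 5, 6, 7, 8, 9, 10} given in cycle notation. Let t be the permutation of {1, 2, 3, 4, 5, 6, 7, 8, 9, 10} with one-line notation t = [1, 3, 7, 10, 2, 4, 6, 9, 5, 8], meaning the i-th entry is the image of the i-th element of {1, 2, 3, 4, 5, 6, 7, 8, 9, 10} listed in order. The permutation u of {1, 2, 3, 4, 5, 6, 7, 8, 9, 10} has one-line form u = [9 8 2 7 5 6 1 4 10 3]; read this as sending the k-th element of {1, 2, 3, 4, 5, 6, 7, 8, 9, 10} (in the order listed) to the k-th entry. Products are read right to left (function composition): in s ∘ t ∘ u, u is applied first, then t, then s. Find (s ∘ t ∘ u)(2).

9

Apply the permutations in order: u(2) = 8, then t(8) = 9, then s(9) = 9. So (s ∘ t ∘ u)(2) = 9.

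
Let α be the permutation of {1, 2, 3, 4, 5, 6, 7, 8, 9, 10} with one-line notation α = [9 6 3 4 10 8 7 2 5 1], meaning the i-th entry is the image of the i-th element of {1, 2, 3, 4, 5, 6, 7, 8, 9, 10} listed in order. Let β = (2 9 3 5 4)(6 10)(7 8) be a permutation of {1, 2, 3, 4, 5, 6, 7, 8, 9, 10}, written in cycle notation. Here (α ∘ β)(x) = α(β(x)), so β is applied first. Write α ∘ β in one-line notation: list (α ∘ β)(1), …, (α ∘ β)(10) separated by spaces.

9 5 10 6 4 1 2 7 3 8

(α ∘ β)(x) = α(β(x)). Computing each image: α(β(1)) = α(1) = 9, α(β(2)) = α(9) = 5, α(β(3)) = α(5) = 10, α(β(4)) = α(2) = 6, α(β(5)) = α(4) = 4, α(β(6)) = α(10) = 1, α(β(7)) = α(8) = 2, α(β(8)) = α(7) = 7, α(β(9)) = α(3) = 3, α(β(10)) = α(6) = 8.
Hence α ∘ β = [9 5 10 6 4 1 2 7 3 8].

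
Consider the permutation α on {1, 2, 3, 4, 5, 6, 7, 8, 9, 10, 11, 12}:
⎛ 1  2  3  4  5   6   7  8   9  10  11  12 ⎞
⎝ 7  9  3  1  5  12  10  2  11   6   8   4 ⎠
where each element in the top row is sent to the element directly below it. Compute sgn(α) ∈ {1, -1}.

1

In disjoint-cycle form the cycle lengths are 6, 4, 1, 1.
A cycle of length ℓ contributes ℓ−1 transpositions, so α is a product of 5 + 3 = 8 transpositions — even.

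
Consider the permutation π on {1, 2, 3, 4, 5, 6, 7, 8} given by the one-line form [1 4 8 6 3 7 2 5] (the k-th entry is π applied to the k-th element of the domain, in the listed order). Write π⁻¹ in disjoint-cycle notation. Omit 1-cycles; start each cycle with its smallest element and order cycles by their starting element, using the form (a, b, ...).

The cycle decomposition of π is (2, 4, 6, 7)(3, 8, 5).
The inverse reverses every cycle; in canonical form, π⁻¹ = (2, 7, 6, 4)(3, 5, 8).

(2, 7, 6, 4)(3, 5, 8)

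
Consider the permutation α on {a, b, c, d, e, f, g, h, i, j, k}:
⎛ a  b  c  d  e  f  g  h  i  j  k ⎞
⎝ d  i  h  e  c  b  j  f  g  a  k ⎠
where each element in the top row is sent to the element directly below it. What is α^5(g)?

c

Tracing g → j → … returns to g after 10 steps, so g lies in a 10-cycle (a d e c h f b i g j).
Advancing 5 steps from g: g → j → a → d → e → c.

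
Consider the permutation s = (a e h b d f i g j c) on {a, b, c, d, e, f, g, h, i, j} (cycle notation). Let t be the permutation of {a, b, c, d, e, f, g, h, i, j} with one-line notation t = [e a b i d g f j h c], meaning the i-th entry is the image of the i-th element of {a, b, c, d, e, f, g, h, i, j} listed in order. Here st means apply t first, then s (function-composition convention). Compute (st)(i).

b

(st)(i) = s(t(i)). t(i) = h, then s(h) = b. So (st)(i) = b.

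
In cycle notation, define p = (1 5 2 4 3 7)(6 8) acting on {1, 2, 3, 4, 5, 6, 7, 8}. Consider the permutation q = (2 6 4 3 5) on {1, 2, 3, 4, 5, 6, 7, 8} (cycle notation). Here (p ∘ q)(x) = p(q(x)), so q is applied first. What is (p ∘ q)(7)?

1

q(7) = 7, then p(7) = 1; composing gives (p ∘ q)(7) = 1.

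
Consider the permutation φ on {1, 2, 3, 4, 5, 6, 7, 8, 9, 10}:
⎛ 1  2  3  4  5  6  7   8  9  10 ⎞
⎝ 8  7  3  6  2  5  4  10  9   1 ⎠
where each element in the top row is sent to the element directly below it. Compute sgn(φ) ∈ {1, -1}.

1

In disjoint-cycle form the cycle lengths are 5, 3, 1, 1.
A cycle is odd iff its length is even; φ has 0 even-length cycles, so sgn(φ) = (−1)^0 and φ is even.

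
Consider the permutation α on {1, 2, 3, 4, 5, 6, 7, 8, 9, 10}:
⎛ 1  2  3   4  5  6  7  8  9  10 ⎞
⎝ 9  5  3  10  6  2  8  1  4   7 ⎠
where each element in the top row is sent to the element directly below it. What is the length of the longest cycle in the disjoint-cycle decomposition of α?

6

Decomposing into disjoint cycles gives (1 9 4 10 7 8)(2 5 6); the longest has length 6.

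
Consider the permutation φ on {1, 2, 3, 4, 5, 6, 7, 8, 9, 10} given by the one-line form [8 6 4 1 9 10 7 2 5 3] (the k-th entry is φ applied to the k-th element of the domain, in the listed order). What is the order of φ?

The disjoint-cycle form of φ has cycle lengths 7, 2, 1.
The order is lcm(7, 2) = 14.

14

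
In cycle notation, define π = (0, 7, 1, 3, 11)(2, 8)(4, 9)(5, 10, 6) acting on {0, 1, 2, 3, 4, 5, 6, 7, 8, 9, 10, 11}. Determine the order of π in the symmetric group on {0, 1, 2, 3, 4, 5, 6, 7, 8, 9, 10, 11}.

The cycle type of π is (5, 3, 2, 2).
Since disjoint cycles commute, ord(π) = lcm(5, 3, 2, 2) = 30.

30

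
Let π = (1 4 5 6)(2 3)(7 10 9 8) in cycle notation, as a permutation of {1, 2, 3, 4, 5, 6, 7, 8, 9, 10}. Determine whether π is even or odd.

The cycle lengths are 4, 4, 2.
A cycle of length ℓ contributes ℓ−1 transpositions, so π is a product of 3 + 3 + 1 = 7 transpositions — odd.

odd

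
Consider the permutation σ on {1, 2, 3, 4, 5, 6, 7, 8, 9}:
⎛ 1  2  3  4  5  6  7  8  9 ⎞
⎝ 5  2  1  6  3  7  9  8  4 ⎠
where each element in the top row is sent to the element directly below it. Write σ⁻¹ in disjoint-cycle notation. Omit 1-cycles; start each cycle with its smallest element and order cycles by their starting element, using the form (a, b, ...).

First write σ in disjoint cycles: (1, 5, 3)(4, 6, 7, 9).
Reversing each cycle (and rotating so the smallest element leads) gives σ⁻¹ = (1, 3, 5)(4, 9, 7, 6).

(1, 3, 5)(4, 9, 7, 6)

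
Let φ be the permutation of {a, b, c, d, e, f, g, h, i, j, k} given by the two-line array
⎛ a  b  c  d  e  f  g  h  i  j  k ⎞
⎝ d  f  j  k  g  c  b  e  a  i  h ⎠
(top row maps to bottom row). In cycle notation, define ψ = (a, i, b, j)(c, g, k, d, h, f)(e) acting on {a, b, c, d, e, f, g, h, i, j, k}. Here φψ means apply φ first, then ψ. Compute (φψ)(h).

e

(φψ)(h) = ψ(φ(h)). φ(h) = e, then ψ(e) = e. So (φψ)(h) = e.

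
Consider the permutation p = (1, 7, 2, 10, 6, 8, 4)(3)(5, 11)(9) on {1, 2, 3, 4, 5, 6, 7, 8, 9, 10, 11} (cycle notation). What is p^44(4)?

4 lies in the 7-cycle (1, 7, 2, 10, 6, 8, 4).
Powers repeat with period 7 on this cycle, and 44 mod 7 = 2, so p^44(4) = p^2(4).
Advancing 2 steps from 4: 4 → 1 → 7.

7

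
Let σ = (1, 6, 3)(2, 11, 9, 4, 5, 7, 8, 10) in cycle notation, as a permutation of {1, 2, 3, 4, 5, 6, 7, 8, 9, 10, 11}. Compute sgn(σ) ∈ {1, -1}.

The cycle lengths are 8, 3.
A cycle is odd iff its length is even; σ has 1 even-length cycle, so sgn(σ) = (−1)^1 and σ is odd.

-1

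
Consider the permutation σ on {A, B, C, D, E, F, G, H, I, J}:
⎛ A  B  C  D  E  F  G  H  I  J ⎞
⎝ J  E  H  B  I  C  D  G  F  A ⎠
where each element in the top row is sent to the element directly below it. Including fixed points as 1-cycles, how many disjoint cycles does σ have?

The cycle decomposition is (A, J)(B, E, I, F, C, H, G, D), which has 2 cycles (counting 1-cycles).

2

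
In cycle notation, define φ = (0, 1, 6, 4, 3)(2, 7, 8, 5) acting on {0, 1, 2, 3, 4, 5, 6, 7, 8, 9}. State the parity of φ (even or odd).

The cycle lengths are 5, 4, 1.
A cycle is odd iff its length is even; φ has 1 even-length cycle, so sgn(φ) = (−1)^1 and φ is odd.

odd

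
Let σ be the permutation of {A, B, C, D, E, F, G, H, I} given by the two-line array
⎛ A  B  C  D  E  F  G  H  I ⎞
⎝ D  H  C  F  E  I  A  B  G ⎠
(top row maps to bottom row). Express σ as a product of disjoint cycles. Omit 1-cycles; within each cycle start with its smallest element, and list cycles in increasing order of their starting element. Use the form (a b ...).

(A D F I G)(B H)

From A: A → D → F → I → G → A, closing the cycle (A D F I G).
Repeating from the next unused element and collecting all non-trivial cycles gives (A D F I G)(B H).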